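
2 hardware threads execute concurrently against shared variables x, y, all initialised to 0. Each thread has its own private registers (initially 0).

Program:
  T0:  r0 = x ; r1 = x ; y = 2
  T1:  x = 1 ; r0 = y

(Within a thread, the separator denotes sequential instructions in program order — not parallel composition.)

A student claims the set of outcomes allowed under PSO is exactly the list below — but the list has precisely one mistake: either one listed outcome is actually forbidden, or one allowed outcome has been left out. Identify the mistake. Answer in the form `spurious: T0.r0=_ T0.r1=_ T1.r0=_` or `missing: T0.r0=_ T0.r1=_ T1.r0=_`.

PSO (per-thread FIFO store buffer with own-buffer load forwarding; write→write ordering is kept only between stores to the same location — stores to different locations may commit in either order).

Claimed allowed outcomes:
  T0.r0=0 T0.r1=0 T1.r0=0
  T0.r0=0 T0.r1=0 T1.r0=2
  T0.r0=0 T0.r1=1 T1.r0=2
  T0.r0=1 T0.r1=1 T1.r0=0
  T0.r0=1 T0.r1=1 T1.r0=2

outcome vector order: (T0.r0,T0.r1,T1.r0)
PSO: 6 outcomes — {0/0/0 0/0/2 0/1/0 0/1/2 1/1/0 1/1/2}
PSO∖claimed = {0/1/0}

missing: T0.r0=0 T0.r1=1 T1.r0=0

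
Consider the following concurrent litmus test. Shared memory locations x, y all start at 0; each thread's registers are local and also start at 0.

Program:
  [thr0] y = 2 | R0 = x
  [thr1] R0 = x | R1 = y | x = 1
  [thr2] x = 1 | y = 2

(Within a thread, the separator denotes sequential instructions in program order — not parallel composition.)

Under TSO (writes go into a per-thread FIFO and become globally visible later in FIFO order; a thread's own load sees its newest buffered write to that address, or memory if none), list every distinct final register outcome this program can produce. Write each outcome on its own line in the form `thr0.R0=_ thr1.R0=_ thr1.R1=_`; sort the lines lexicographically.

thr0.R0=0 thr1.R0=0 thr1.R1=0
thr0.R0=0 thr1.R0=0 thr1.R1=2
thr0.R0=0 thr1.R0=1 thr1.R1=0
thr0.R0=0 thr1.R0=1 thr1.R1=2
thr0.R0=1 thr1.R0=0 thr1.R1=0
thr0.R0=1 thr1.R0=0 thr1.R1=2
thr0.R0=1 thr1.R0=1 thr1.R1=0
thr0.R0=1 thr1.R0=1 thr1.R1=2

outcome vector order: (thr0.R0,thr1.R0,thr1.R1)
|TSO outcomes| = 8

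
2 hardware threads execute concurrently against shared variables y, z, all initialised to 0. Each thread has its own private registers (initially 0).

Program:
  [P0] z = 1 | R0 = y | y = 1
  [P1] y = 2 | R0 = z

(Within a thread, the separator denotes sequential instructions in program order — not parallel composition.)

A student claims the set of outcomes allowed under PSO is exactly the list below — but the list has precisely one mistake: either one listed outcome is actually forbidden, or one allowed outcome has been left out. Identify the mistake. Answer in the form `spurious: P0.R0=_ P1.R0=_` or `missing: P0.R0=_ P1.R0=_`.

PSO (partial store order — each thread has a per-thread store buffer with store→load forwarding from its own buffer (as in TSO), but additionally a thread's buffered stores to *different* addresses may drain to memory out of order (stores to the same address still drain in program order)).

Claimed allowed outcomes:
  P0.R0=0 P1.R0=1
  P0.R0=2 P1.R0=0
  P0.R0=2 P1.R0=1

missing: P0.R0=0 P1.R0=0

outcome vector order: (P0.R0,P1.R0)
under PSO → 0/0; 0/1; 2/0; 2/1
PSO∖claimed = {0/0}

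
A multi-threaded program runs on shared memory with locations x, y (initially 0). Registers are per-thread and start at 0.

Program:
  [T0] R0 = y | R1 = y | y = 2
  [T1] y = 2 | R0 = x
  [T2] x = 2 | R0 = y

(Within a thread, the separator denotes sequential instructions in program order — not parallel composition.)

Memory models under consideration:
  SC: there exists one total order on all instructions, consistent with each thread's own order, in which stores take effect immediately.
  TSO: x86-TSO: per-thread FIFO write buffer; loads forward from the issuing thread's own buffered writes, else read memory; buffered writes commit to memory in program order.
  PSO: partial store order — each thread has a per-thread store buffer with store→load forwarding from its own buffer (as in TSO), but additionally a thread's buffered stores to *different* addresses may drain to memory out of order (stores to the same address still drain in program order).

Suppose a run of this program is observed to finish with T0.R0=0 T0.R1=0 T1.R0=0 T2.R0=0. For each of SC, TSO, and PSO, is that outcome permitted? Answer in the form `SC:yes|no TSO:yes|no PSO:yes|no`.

SC:no TSO:yes PSO:yes

outcome vector order: (T0.R0,T0.R1,T1.R0,T2.R0)
SC: 9 outcomes — {(0,0,0,2), (0,0,2,0), (0,0,2,2), (0,2,0,2), (0,2,2,0), (0,2,2,2), (2,2,0,2), (2,2,2,0), (2,2,2,2)}
TSO: 12 outcomes — {(0,0,0,0), (0,0,0,2), (0,0,2,0), (0,0,2,2), (0,2,0,0), (0,2,0,2), (0,2,2,0), (0,2,2,2), (2,2,0,0), (2,2,0,2), (2,2,2,0), (2,2,2,2)}
PSO: 12 outcomes — {(0,0,0,0), (0,0,0,2), (0,0,2,0), (0,0,2,2), (0,2,0,0), (0,2,0,2), (0,2,2,0), (0,2,2,2), (2,2,0,0), (2,2,0,2), (2,2,2,0), (2,2,2,2)}
target (0,0,0,0) ∈ {TSO,PSO}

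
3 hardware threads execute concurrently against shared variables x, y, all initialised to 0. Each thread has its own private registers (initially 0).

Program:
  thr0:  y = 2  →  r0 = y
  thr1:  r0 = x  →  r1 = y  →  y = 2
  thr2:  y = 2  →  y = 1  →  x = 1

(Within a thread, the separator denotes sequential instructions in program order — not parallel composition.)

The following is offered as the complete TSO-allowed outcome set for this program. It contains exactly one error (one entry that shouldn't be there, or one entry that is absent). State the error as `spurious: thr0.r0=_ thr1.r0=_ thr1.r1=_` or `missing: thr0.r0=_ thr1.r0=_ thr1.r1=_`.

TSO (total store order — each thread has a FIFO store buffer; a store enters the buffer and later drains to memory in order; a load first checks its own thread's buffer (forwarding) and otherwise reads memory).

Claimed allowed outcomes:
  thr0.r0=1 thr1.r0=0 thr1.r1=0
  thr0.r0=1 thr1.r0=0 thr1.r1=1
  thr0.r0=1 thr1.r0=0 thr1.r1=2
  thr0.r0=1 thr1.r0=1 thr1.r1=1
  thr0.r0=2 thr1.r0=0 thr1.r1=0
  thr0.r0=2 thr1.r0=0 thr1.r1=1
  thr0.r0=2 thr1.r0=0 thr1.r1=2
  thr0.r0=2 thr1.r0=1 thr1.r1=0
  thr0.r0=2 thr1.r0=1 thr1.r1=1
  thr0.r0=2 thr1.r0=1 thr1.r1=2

outcome vector order: (thr0.r0,thr1.r0,thr1.r1)
[TSO] allowed = {<1 0 0>; <1 0 1>; <1 0 2>; <1 1 1>; <2 0 0>; <2 0 1>; <2 0 2>; <2 1 1>; <2 1 2>}
claimed∖TSO = {<2 1 0>}

spurious: thr0.r0=2 thr1.r0=1 thr1.r1=0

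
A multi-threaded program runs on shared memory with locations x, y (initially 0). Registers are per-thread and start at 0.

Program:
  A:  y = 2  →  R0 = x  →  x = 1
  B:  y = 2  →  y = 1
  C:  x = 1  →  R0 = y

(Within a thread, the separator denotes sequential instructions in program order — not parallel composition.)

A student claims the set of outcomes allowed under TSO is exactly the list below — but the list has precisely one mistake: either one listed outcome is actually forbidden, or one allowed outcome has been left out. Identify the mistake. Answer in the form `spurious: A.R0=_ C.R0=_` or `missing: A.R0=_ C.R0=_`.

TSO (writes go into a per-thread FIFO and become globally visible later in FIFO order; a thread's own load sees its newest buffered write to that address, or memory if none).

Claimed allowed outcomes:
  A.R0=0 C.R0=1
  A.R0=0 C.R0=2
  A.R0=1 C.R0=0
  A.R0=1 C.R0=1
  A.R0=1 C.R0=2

outcome vector order: (A.R0,C.R0)
[TSO] allowed = {(0,0); (0,1); (0,2); (1,0); (1,1); (1,2)}
TSO∖claimed = {(0,0)}

missing: A.R0=0 C.R0=0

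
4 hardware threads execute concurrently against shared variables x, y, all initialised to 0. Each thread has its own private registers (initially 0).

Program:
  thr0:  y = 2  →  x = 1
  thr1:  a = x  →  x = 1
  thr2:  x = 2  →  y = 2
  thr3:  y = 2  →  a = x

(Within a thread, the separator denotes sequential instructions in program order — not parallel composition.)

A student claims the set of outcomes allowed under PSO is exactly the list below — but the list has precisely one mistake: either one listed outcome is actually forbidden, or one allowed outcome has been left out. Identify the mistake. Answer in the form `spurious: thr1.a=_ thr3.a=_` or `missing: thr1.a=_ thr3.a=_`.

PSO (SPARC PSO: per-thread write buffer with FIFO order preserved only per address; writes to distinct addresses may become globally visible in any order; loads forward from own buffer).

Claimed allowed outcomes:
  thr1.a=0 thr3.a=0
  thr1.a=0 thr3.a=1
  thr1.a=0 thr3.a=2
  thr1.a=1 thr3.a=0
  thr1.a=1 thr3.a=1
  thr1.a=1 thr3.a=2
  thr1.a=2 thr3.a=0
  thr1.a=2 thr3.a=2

missing: thr1.a=2 thr3.a=1

outcome vector order: (thr1.a,thr3.a)
under PSO → <0 0>; <0 1>; <0 2>; <1 0>; <1 1>; <1 2>; <2 0>; <2 1>; <2 2>
PSO∖claimed = {<2 1>}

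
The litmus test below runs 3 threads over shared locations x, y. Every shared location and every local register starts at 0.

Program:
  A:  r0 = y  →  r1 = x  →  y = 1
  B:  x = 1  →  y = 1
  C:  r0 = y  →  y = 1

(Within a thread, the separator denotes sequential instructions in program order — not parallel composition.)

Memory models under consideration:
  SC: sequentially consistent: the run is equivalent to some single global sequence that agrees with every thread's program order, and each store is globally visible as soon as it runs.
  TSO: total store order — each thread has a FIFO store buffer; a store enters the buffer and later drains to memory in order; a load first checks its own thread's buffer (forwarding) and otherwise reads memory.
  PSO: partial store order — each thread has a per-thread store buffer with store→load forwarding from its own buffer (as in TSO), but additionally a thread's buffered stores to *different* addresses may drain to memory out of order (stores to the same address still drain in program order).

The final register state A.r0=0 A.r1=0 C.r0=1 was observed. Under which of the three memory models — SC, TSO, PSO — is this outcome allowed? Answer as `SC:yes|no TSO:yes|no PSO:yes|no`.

SC:yes TSO:yes PSO:yes

outcome vector order: (A.r0,A.r1,C.r0)
SC (7): (0,0,0) (0,0,1) (0,1,0) (0,1,1) (1,0,0) (1,1,0) (1,1,1)
TSO (7): (0,0,0) (0,0,1) (0,1,0) (0,1,1) (1,0,0) (1,1,0) (1,1,1)
PSO (8): (0,0,0) (0,0,1) (0,1,0) (0,1,1) (1,0,0) (1,0,1) (1,1,0) (1,1,1)
target (0,0,1) ∈ {SC,TSO,PSO}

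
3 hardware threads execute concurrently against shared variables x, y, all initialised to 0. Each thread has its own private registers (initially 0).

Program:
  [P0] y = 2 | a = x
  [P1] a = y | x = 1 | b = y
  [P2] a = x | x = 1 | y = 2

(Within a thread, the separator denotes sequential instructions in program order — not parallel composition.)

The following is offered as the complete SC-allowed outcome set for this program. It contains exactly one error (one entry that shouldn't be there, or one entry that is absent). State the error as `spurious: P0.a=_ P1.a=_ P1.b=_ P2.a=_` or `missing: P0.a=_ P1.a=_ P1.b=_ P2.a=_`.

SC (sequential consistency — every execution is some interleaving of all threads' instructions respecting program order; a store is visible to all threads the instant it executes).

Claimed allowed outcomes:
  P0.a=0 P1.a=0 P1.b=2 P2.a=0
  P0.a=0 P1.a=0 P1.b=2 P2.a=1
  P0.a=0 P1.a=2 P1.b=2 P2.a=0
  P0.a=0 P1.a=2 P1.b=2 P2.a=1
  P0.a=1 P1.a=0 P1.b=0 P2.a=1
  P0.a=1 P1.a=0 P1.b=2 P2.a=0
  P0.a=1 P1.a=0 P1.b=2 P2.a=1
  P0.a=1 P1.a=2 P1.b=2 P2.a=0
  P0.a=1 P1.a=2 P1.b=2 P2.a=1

outcome vector order: (P0.a,P1.a,P1.b,P2.a)
under SC → (0,0,2,0), (0,0,2,1), (0,2,2,0), (0,2,2,1), (1,0,0,0), (1,0,0,1), (1,0,2,0), (1,0,2,1), (1,2,2,0), (1,2,2,1)
SC∖claimed = {(1,0,0,0)}

missing: P0.a=1 P1.a=0 P1.b=0 P2.a=0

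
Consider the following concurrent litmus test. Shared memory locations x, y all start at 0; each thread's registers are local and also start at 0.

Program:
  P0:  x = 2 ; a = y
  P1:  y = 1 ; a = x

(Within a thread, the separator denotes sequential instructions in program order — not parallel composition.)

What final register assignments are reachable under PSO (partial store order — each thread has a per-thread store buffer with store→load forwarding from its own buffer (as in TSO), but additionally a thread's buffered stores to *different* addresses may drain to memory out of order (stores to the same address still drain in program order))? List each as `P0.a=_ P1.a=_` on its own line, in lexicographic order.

outcome vector order: (P0.a,P1.a)
|PSO outcomes| = 4

P0.a=0 P1.a=0
P0.a=0 P1.a=2
P0.a=1 P1.a=0
P0.a=1 P1.a=2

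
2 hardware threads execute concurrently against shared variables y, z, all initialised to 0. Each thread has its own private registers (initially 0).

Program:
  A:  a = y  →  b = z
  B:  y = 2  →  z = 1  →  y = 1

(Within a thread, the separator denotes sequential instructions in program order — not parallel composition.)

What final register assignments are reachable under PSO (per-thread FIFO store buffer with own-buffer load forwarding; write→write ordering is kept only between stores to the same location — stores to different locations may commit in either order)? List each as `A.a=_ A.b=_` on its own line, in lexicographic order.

A.a=0 A.b=0
A.a=0 A.b=1
A.a=1 A.b=0
A.a=1 A.b=1
A.a=2 A.b=0
A.a=2 A.b=1

outcome vector order: (A.a,A.b)
|PSO outcomes| = 6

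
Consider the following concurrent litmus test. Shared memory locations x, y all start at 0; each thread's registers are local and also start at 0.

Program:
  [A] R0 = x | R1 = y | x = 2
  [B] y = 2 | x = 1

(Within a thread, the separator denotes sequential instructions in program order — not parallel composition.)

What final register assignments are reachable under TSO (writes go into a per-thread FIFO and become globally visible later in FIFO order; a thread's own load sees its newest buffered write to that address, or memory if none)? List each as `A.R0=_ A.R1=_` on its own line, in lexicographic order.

A.R0=0 A.R1=0
A.R0=0 A.R1=2
A.R0=1 A.R1=2

outcome vector order: (A.R0,A.R1)
|TSO outcomes| = 3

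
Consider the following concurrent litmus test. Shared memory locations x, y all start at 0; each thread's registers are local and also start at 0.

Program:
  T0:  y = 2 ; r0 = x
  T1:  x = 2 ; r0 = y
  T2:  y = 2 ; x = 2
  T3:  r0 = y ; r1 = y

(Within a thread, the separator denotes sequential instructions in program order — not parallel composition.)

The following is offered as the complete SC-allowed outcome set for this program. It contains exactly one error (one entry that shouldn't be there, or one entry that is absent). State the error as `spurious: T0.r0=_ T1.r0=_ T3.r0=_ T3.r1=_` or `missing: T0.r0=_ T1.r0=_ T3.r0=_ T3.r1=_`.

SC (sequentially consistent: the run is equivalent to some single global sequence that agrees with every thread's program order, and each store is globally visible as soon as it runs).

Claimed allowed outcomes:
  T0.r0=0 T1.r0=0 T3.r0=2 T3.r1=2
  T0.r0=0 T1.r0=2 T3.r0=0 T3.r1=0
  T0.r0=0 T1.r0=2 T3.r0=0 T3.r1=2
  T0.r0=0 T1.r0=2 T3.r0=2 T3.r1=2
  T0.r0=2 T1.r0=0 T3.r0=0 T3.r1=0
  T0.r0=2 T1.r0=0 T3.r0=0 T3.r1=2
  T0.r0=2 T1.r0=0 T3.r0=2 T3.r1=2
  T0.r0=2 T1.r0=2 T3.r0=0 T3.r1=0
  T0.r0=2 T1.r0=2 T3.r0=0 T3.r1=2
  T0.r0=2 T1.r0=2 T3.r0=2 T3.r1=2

outcome vector order: (T0.r0,T1.r0,T3.r0,T3.r1)
SC (9): 0/2/0/0; 0/2/0/2; 0/2/2/2; 2/0/0/0; 2/0/0/2; 2/0/2/2; 2/2/0/0; 2/2/0/2; 2/2/2/2
claimed∖SC = {0/0/2/2}

spurious: T0.r0=0 T1.r0=0 T3.r0=2 T3.r1=2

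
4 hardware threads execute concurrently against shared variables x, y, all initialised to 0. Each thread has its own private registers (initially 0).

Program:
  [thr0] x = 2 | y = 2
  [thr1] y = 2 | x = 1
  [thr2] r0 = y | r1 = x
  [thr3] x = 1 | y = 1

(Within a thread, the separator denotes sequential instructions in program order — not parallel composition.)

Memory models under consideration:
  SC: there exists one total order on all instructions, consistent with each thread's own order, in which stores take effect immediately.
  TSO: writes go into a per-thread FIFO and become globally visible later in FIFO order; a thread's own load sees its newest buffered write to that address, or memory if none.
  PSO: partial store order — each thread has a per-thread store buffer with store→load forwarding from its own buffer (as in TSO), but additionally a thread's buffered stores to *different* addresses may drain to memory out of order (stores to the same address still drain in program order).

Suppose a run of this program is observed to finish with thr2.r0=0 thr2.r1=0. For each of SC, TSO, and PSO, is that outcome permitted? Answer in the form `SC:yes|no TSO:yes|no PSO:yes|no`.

SC:yes TSO:yes PSO:yes

outcome vector order: (thr2.r0,thr2.r1)
under SC → (0,0) (0,1) (0,2) (1,1) (1,2) (2,0) (2,1) (2,2)
under TSO → (0,0) (0,1) (0,2) (1,1) (1,2) (2,0) (2,1) (2,2)
under PSO → (0,0) (0,1) (0,2) (1,0) (1,1) (1,2) (2,0) (2,1) (2,2)
target (0,0) ∈ {SC,TSO,PSO}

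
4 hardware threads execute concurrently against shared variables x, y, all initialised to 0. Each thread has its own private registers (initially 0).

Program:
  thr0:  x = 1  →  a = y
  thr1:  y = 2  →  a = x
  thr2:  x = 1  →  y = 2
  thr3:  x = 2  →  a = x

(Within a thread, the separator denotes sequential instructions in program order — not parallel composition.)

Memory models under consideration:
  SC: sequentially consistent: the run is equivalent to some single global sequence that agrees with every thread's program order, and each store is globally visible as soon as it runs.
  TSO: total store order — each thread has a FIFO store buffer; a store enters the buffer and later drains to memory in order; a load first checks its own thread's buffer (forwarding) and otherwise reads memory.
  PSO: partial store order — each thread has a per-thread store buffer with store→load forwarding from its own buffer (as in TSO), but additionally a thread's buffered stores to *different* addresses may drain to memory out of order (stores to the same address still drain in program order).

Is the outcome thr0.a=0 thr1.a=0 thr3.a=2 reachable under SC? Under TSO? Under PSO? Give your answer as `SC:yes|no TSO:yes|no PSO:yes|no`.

SC:no TSO:yes PSO:yes

outcome vector order: (thr0.a,thr1.a,thr3.a)
SC: 10 outcomes — {(0,1,1) (0,1,2) (0,2,1) (0,2,2) (2,0,1) (2,0,2) (2,1,1) (2,1,2) (2,2,1) (2,2,2)}
TSO: 12 outcomes — {(0,0,1) (0,0,2) (0,1,1) (0,1,2) (0,2,1) (0,2,2) (2,0,1) (2,0,2) (2,1,1) (2,1,2) (2,2,1) (2,2,2)}
PSO: 12 outcomes — {(0,0,1) (0,0,2) (0,1,1) (0,1,2) (0,2,1) (0,2,2) (2,0,1) (2,0,2) (2,1,1) (2,1,2) (2,2,1) (2,2,2)}
target (0,0,2) ∈ {TSO,PSO}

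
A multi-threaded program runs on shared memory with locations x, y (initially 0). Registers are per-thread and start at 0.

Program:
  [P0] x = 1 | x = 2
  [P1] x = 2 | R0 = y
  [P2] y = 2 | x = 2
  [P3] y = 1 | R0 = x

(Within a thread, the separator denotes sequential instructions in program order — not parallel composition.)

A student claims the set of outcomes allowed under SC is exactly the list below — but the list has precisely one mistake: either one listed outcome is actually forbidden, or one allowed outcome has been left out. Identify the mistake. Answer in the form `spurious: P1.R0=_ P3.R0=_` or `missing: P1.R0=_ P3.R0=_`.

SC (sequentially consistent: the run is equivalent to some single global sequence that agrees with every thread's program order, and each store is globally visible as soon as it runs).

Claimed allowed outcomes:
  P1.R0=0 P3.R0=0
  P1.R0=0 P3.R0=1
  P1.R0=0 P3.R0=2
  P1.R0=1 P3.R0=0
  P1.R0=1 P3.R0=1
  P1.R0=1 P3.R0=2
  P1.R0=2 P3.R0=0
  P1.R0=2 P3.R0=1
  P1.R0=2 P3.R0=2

spurious: P1.R0=0 P3.R0=0

outcome vector order: (P1.R0,P3.R0)
SC (8): (0,1) (0,2) (1,0) (1,1) (1,2) (2,0) (2,1) (2,2)
claimed∖SC = {(0,0)}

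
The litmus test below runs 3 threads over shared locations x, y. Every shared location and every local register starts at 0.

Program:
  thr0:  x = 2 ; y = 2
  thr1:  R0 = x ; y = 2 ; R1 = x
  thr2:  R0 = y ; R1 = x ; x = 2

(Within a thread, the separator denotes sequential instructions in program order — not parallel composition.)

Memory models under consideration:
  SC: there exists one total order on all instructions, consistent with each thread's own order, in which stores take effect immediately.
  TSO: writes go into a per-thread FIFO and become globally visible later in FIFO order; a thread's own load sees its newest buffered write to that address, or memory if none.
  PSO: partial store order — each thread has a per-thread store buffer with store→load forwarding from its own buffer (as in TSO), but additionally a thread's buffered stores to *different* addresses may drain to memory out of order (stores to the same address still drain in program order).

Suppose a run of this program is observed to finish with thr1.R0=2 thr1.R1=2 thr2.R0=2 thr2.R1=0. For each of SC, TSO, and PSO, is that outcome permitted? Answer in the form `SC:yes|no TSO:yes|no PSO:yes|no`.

SC:no TSO:no PSO:yes

outcome vector order: (thr1.R0,thr1.R1,thr2.R0,thr2.R1)
[SC] allowed = {<0 0 0 0>; <0 0 0 2>; <0 0 2 0>; <0 0 2 2>; <0 2 0 0>; <0 2 0 2>; <0 2 2 0>; <0 2 2 2>; <2 2 0 0>; <2 2 0 2>; <2 2 2 2>}
[TSO] allowed = {<0 0 0 0>; <0 0 0 2>; <0 0 2 0>; <0 0 2 2>; <0 2 0 0>; <0 2 0 2>; <0 2 2 0>; <0 2 2 2>; <2 2 0 0>; <2 2 0 2>; <2 2 2 2>}
[PSO] allowed = {<0 0 0 0>; <0 0 0 2>; <0 0 2 0>; <0 0 2 2>; <0 2 0 0>; <0 2 0 2>; <0 2 2 0>; <0 2 2 2>; <2 2 0 0>; <2 2 0 2>; <2 2 2 0>; <2 2 2 2>}
target <2 2 2 0> ∈ {PSO}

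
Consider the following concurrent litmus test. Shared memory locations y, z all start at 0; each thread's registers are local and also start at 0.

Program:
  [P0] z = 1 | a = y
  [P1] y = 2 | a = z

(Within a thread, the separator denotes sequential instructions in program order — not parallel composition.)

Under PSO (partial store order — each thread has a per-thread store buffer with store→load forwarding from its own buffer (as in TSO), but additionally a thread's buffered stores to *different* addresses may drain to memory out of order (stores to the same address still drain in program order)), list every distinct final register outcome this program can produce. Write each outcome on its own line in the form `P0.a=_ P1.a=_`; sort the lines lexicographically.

P0.a=0 P1.a=0
P0.a=0 P1.a=1
P0.a=2 P1.a=0
P0.a=2 P1.a=1

outcome vector order: (P0.a,P1.a)
|PSO outcomes| = 4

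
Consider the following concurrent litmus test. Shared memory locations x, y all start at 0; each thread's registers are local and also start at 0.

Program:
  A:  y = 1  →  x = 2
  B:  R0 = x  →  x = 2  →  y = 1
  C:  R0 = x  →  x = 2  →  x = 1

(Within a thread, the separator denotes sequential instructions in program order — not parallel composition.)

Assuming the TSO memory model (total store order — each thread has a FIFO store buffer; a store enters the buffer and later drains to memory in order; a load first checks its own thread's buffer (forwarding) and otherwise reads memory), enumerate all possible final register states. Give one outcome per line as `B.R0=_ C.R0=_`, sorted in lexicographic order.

B.R0=0 C.R0=0
B.R0=0 C.R0=2
B.R0=1 C.R0=0
B.R0=1 C.R0=2
B.R0=2 C.R0=0
B.R0=2 C.R0=2

outcome vector order: (B.R0,C.R0)
|TSO outcomes| = 6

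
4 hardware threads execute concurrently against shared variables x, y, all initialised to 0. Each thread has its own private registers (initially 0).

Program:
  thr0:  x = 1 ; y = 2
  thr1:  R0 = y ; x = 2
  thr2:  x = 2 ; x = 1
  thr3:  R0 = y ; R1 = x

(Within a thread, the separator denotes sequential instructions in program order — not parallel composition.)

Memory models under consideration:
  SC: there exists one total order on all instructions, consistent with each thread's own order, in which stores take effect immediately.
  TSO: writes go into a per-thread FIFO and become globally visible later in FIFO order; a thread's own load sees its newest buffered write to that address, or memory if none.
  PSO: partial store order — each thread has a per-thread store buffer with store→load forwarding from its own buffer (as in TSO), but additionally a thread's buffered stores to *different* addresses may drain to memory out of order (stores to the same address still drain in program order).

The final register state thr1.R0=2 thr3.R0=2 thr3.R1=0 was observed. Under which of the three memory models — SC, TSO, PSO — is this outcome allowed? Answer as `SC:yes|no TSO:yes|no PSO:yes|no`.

outcome vector order: (thr1.R0,thr3.R0,thr3.R1)
SC: 10 outcomes — {000 001 002 021 022 200 201 202 221 222}
TSO: 10 outcomes — {000 001 002 021 022 200 201 202 221 222}
PSO: 12 outcomes — {000 001 002 020 021 022 200 201 202 220 221 222}
target 220 ∈ {PSO}

SC:no TSO:no PSO:yes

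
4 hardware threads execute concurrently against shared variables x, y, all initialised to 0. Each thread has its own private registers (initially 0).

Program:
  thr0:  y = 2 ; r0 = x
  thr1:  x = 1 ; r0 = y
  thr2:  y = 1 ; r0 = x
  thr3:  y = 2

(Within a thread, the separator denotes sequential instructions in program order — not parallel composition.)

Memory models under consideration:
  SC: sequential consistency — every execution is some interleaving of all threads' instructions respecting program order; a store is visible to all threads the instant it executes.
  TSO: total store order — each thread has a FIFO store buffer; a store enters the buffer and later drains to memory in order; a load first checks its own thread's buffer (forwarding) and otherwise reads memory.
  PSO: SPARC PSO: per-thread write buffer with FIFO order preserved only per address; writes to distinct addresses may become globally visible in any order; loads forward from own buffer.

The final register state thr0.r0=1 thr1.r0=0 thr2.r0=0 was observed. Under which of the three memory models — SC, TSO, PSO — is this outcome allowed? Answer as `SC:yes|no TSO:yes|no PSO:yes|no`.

SC:no TSO:yes PSO:yes

outcome vector order: (thr0.r0,thr1.r0,thr2.r0)
SC (9): <0 1 0>; <0 1 1>; <0 2 0>; <0 2 1>; <1 0 1>; <1 1 0>; <1 1 1>; <1 2 0>; <1 2 1>
TSO (12): <0 0 0>; <0 0 1>; <0 1 0>; <0 1 1>; <0 2 0>; <0 2 1>; <1 0 0>; <1 0 1>; <1 1 0>; <1 1 1>; <1 2 0>; <1 2 1>
PSO (12): <0 0 0>; <0 0 1>; <0 1 0>; <0 1 1>; <0 2 0>; <0 2 1>; <1 0 0>; <1 0 1>; <1 1 0>; <1 1 1>; <1 2 0>; <1 2 1>
target <1 0 0> ∈ {TSO,PSO}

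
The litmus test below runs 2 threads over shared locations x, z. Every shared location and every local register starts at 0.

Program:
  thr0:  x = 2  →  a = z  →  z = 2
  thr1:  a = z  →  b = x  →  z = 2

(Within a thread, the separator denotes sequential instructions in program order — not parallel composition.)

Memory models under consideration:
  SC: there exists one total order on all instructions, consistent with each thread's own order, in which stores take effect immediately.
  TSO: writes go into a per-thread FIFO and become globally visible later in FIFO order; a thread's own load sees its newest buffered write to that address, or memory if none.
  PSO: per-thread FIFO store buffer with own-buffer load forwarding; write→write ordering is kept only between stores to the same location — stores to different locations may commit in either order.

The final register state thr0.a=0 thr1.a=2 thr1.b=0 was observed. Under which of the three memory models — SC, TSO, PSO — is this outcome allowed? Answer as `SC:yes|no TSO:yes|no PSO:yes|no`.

SC:no TSO:no PSO:yes

outcome vector order: (thr0.a,thr1.a,thr1.b)
SC (5): 000; 002; 022; 200; 202
TSO (5): 000; 002; 022; 200; 202
PSO (6): 000; 002; 020; 022; 200; 202
target 020 ∈ {PSO}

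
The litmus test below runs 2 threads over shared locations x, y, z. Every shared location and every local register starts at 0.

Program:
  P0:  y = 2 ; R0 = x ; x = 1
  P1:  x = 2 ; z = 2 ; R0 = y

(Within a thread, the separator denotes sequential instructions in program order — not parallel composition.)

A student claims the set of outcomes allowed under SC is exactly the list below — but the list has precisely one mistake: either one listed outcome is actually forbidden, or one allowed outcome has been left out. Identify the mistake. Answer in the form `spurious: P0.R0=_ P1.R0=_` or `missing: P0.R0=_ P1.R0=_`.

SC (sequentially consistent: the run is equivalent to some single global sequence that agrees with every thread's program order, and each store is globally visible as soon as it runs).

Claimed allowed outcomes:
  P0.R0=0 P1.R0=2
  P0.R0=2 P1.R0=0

missing: P0.R0=2 P1.R0=2

outcome vector order: (P0.R0,P1.R0)
under SC → 02 20 22
SC∖claimed = {22}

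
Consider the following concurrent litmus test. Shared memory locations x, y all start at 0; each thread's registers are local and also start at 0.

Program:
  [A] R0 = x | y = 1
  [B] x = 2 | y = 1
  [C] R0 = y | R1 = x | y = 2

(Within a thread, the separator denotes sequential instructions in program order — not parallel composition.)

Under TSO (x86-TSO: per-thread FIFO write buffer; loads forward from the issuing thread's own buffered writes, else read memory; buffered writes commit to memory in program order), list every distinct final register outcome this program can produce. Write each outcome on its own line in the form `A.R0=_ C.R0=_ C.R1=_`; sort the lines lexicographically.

A.R0=0 C.R0=0 C.R1=0
A.R0=0 C.R0=0 C.R1=2
A.R0=0 C.R0=1 C.R1=0
A.R0=0 C.R0=1 C.R1=2
A.R0=2 C.R0=0 C.R1=0
A.R0=2 C.R0=0 C.R1=2
A.R0=2 C.R0=1 C.R1=2

outcome vector order: (A.R0,C.R0,C.R1)
|TSO outcomes| = 7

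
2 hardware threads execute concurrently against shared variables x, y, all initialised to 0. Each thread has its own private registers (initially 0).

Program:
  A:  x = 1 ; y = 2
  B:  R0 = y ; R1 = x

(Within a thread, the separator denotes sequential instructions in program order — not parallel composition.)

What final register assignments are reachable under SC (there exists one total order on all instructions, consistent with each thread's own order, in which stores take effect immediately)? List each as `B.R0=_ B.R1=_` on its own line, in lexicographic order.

B.R0=0 B.R1=0
B.R0=0 B.R1=1
B.R0=2 B.R1=1

outcome vector order: (B.R0,B.R1)
|SC outcomes| = 3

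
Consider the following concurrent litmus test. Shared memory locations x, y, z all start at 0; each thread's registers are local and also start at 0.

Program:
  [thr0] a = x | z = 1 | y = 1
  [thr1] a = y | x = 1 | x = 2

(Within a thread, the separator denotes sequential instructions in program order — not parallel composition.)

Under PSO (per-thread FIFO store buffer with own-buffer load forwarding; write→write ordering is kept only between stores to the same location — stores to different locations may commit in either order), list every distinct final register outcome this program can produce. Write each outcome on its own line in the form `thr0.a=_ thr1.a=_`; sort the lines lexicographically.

outcome vector order: (thr0.a,thr1.a)
|PSO outcomes| = 4

thr0.a=0 thr1.a=0
thr0.a=0 thr1.a=1
thr0.a=1 thr1.a=0
thr0.a=2 thr1.a=0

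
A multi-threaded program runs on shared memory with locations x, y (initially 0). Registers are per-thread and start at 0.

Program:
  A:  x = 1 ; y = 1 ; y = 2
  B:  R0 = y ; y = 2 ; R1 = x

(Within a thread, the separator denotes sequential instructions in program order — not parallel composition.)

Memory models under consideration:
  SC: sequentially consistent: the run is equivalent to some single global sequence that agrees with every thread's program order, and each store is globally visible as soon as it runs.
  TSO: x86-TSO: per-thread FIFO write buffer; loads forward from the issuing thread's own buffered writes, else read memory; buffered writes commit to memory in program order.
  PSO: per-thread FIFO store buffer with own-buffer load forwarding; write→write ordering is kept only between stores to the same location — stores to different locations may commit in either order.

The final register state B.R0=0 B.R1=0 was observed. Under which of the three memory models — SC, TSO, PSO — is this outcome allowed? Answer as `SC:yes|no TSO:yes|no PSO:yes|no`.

outcome vector order: (B.R0,B.R1)
[SC] allowed = {0/0; 0/1; 1/1; 2/1}
[TSO] allowed = {0/0; 0/1; 1/1; 2/1}
[PSO] allowed = {0/0; 0/1; 1/0; 1/1; 2/0; 2/1}
target 0/0 ∈ {SC,TSO,PSO}

SC:yes TSO:yes PSO:yes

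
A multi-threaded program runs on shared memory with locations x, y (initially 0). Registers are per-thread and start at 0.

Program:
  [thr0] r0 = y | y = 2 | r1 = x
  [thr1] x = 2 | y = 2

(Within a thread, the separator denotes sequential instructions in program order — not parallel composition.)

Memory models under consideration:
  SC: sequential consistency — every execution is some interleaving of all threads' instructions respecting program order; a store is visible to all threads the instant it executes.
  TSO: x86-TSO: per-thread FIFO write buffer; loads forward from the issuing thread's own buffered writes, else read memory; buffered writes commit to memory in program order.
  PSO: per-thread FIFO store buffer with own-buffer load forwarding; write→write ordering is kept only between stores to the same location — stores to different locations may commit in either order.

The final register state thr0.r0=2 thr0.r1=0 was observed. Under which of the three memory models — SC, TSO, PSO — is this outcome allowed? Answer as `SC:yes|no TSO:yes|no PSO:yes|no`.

outcome vector order: (thr0.r0,thr0.r1)
under SC → 00; 02; 22
under TSO → 00; 02; 22
under PSO → 00; 02; 20; 22
target 20 ∈ {PSO}

SC:no TSO:no PSO:yes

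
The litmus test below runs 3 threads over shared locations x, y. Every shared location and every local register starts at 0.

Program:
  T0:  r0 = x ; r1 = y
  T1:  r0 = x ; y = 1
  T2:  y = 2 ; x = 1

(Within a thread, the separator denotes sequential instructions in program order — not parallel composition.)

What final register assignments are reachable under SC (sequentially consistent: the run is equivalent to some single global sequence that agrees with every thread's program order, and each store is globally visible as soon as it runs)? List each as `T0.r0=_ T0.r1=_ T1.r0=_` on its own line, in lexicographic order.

outcome vector order: (T0.r0,T0.r1,T1.r0)
|SC outcomes| = 10

T0.r0=0 T0.r1=0 T1.r0=0
T0.r0=0 T0.r1=0 T1.r0=1
T0.r0=0 T0.r1=1 T1.r0=0
T0.r0=0 T0.r1=1 T1.r0=1
T0.r0=0 T0.r1=2 T1.r0=0
T0.r0=0 T0.r1=2 T1.r0=1
T0.r0=1 T0.r1=1 T1.r0=0
T0.r0=1 T0.r1=1 T1.r0=1
T0.r0=1 T0.r1=2 T1.r0=0
T0.r0=1 T0.r1=2 T1.r0=1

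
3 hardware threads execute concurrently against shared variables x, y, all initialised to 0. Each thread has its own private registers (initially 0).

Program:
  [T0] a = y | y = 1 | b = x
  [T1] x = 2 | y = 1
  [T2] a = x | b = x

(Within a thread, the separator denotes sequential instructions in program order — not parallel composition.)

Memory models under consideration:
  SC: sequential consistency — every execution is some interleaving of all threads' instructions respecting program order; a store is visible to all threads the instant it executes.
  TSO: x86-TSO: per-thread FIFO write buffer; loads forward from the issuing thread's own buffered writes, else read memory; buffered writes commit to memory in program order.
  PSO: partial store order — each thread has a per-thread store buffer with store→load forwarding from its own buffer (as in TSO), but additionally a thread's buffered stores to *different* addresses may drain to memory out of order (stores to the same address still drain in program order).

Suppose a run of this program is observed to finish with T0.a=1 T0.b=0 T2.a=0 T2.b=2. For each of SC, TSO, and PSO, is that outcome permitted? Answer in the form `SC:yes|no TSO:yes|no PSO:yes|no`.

SC:no TSO:no PSO:yes

outcome vector order: (T0.a,T0.b,T2.a,T2.b)
under SC → <0 0 0 0>; <0 0 0 2>; <0 0 2 2>; <0 2 0 0>; <0 2 0 2>; <0 2 2 2>; <1 2 0 0>; <1 2 0 2>; <1 2 2 2>
under TSO → <0 0 0 0>; <0 0 0 2>; <0 0 2 2>; <0 2 0 0>; <0 2 0 2>; <0 2 2 2>; <1 2 0 0>; <1 2 0 2>; <1 2 2 2>
under PSO → <0 0 0 0>; <0 0 0 2>; <0 0 2 2>; <0 2 0 0>; <0 2 0 2>; <0 2 2 2>; <1 0 0 0>; <1 0 0 2>; <1 0 2 2>; <1 2 0 0>; <1 2 0 2>; <1 2 2 2>
target <1 0 0 2> ∈ {PSO}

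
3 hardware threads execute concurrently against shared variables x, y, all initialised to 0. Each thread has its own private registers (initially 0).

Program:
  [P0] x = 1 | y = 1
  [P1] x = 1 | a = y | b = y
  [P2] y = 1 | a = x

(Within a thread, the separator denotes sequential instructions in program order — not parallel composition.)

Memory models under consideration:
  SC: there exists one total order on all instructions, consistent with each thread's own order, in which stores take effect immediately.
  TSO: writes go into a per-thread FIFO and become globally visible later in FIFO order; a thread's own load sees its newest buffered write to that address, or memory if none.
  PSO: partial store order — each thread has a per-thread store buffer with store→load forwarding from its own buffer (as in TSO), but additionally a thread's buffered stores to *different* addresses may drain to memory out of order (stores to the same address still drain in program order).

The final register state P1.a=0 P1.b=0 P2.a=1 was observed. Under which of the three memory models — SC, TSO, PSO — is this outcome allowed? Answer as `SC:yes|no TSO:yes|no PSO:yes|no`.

outcome vector order: (P1.a,P1.b,P2.a)
under SC → 0/0/1 0/1/1 1/1/0 1/1/1
under TSO → 0/0/0 0/0/1 0/1/0 0/1/1 1/1/0 1/1/1
under PSO → 0/0/0 0/0/1 0/1/0 0/1/1 1/1/0 1/1/1
target 0/0/1 ∈ {SC,TSO,PSO}

SC:yes TSO:yes PSO:yes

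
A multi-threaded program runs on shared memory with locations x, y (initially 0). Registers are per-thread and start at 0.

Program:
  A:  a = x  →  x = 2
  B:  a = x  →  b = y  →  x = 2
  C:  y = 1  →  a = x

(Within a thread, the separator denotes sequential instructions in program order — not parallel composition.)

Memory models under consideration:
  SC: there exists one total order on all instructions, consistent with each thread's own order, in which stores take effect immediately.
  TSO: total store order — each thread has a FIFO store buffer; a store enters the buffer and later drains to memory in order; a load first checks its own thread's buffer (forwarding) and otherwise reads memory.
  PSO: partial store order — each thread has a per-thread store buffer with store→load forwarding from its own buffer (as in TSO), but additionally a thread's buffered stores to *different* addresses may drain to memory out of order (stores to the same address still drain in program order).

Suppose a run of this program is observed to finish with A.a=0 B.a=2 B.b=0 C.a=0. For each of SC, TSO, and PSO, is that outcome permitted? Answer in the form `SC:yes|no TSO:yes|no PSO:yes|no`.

outcome vector order: (A.a,B.a,B.b,C.a)
SC (11): <0 0 0 0> <0 0 0 2> <0 0 1 0> <0 0 1 2> <0 2 0 2> <0 2 1 0> <0 2 1 2> <2 0 0 0> <2 0 0 2> <2 0 1 0> <2 0 1 2>
TSO (12): <0 0 0 0> <0 0 0 2> <0 0 1 0> <0 0 1 2> <0 2 0 0> <0 2 0 2> <0 2 1 0> <0 2 1 2> <2 0 0 0> <2 0 0 2> <2 0 1 0> <2 0 1 2>
PSO (12): <0 0 0 0> <0 0 0 2> <0 0 1 0> <0 0 1 2> <0 2 0 0> <0 2 0 2> <0 2 1 0> <0 2 1 2> <2 0 0 0> <2 0 0 2> <2 0 1 0> <2 0 1 2>
target <0 2 0 0> ∈ {TSO,PSO}

SC:no TSO:yes PSO:yes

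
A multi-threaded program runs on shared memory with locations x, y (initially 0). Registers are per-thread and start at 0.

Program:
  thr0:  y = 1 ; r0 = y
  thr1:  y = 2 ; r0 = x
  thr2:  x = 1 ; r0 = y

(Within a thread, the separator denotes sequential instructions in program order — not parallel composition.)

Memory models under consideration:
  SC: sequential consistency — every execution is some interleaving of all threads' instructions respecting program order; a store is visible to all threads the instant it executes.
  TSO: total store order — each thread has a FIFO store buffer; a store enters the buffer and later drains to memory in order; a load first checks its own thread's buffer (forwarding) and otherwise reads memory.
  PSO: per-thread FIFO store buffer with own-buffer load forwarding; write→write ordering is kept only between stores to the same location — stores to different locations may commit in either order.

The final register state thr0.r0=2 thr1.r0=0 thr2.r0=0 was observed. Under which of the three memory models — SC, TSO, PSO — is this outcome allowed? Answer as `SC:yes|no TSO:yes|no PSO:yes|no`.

SC:no TSO:yes PSO:yes

outcome vector order: (thr0.r0,thr1.r0,thr2.r0)
[SC] allowed = {101 102 110 111 112 202 210 211 212}
[TSO] allowed = {100 101 102 110 111 112 200 201 202 210 211 212}
[PSO] allowed = {100 101 102 110 111 112 200 201 202 210 211 212}
target 200 ∈ {TSO,PSO}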